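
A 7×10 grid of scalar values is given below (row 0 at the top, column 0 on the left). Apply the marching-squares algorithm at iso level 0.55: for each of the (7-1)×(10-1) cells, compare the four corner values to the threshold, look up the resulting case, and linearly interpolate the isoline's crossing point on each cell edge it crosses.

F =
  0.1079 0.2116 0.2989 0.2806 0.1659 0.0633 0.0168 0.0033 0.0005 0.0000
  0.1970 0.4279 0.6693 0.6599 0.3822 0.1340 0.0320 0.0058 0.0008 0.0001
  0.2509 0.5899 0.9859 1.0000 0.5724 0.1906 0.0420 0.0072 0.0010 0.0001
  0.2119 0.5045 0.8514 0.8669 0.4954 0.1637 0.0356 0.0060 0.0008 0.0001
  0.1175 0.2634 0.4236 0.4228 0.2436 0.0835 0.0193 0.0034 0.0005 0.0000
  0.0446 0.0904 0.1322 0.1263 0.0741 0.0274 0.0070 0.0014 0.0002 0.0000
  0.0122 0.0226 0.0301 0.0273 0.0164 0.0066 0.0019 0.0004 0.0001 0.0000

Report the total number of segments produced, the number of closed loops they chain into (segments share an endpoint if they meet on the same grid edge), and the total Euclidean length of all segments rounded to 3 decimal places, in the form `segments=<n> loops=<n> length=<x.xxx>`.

segments=14 loops=1 length=9.745

cell (0,1): code 0100 → (0.678,2.000)–(1.000,1.506)
cell (0,2): code 1100 → (0.710,3.000)–(0.678,2.000)
cell (0,3): code 1000 → (1.000,3.396)–(0.710,3.000)
cell (1,0): code 0100 → (1.754,1.000)–(2.000,0.882)
cell (1,1): code 1110 → (1.000,1.506)–(1.754,1.000)
cell (1,3): code 1101 → (1.882,4.000)–(1.000,3.396)
cell (1,4): code 1000 → (2.000,4.059)–(1.882,4.000)
cell (2,0): code 0010 → (2.000,0.882)–(2.467,1.000)
cell (2,1): code 0111 → (2.467,1.000)–(3.000,1.131)
cell (2,3): code 1011 → (3.000,3.853)–(2.291,4.000)
cell (2,4): code 0001 → (2.291,4.000)–(2.000,4.059)
cell (3,1): code 0010 → (3.000,1.131)–(3.705,2.000)
cell (3,2): code 0011 → (3.705,2.000)–(3.714,3.000)
cell (3,3): code 0001 → (3.714,3.000)–(3.000,3.853)
total: 14 segments, chained into 1 closed loop(s), length Σ = 9.744659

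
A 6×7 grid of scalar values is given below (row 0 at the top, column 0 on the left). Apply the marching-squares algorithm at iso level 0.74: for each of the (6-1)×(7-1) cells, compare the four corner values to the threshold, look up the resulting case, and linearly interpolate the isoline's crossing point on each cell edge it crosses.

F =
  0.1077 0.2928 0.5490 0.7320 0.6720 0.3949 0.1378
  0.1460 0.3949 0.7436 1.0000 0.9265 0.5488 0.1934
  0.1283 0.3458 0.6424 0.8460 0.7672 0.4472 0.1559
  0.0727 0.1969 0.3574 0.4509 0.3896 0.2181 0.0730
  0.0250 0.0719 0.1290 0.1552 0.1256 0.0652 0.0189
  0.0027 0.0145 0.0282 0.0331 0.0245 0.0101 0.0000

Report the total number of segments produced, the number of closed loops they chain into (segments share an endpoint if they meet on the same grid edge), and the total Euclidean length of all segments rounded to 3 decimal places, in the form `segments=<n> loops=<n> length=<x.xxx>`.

cell (0,1): code 0100 → (0.982,2.000)–(1.000,1.990)
cell (0,2): code 1100 → (0.030,3.000)–(0.982,2.000)
cell (0,3): code 1100 → (0.267,4.000)–(0.030,3.000)
cell (0,4): code 1000 → (1.000,4.494)–(0.267,4.000)
cell (1,1): code 0010 → (1.000,1.990)–(1.036,2.000)
cell (1,2): code 0111 → (1.036,2.000)–(2.000,2.479)
cell (1,4): code 1001 → (2.000,4.085)–(1.000,4.494)
cell (2,2): code 0010 → (2.000,2.479)–(2.268,3.000)
cell (2,3): code 0011 → (2.268,3.000)–(2.072,4.000)
cell (2,4): code 0001 → (2.072,4.000)–(2.000,4.085)
total: 10 segments, chained into 1 closed loop(s), length Σ = 7.223598

segments=10 loops=1 length=7.224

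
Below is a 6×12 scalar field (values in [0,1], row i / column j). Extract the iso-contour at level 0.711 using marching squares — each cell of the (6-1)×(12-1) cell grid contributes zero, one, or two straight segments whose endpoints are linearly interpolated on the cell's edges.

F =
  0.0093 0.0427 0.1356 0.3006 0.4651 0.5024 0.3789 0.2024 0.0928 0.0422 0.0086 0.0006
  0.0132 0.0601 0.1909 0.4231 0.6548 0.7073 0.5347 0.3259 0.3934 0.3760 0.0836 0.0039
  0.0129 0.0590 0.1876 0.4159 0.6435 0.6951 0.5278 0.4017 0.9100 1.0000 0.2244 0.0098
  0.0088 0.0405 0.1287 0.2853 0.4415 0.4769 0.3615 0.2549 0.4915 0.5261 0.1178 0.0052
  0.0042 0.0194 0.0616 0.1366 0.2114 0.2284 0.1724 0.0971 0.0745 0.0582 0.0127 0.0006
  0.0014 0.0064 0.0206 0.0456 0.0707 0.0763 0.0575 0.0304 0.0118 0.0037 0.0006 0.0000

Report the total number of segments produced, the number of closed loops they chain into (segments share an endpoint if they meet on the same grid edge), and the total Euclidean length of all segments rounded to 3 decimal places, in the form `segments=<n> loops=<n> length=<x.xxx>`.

segments=6 loops=1 length=4.486

cell (1,7): code 0100 → (1.615,8.000)–(2.000,7.608)
cell (1,8): code 1100 → (1.537,9.000)–(1.615,8.000)
cell (1,9): code 1000 → (2.000,9.373)–(1.537,9.000)
cell (2,7): code 0010 → (2.000,7.608)–(2.476,8.000)
cell (2,8): code 0011 → (2.476,8.000)–(2.610,9.000)
cell (2,9): code 0001 → (2.610,9.000)–(2.000,9.373)
total: 6 segments, chained into 1 closed loop(s), length Σ = 4.486273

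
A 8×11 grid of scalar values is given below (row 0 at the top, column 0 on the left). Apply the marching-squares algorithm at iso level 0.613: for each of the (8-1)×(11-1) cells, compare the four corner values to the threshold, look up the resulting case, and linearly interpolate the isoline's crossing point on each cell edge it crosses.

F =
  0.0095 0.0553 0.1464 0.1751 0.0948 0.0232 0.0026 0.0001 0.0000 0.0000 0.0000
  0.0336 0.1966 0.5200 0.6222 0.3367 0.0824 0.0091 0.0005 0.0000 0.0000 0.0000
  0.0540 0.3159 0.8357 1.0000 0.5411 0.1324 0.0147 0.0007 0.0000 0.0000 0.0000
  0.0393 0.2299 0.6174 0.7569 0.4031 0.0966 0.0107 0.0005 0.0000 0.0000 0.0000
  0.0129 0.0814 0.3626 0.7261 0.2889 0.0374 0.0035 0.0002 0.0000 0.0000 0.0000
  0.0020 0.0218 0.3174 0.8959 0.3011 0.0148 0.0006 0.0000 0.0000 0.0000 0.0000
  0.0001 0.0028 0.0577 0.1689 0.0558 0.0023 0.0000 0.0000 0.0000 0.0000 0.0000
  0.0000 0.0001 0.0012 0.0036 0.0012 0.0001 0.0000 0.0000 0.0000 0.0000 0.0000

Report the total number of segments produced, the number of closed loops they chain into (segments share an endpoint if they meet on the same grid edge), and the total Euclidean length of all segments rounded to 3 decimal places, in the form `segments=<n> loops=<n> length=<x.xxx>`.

segments=14 loops=1 length=10.885

cell (0,2): code 0100 → (0.979,3.000)–(1.000,2.910)
cell (0,3): code 1000 → (1.000,3.032)–(0.979,3.000)
cell (1,1): code 0100 → (1.295,2.000)–(2.000,1.572)
cell (1,2): code 1110 → (1.000,2.910)–(1.295,2.000)
cell (1,3): code 1001 → (2.000,3.843)–(1.000,3.032)
cell (2,1): code 0110 → (2.000,1.572)–(3.000,1.989)
cell (2,3): code 1001 → (3.000,3.407)–(2.000,3.843)
cell (3,1): code 0010 → (3.000,1.989)–(3.017,2.000)
cell (3,2): code 0111 → (3.017,2.000)–(4.000,2.689)
cell (3,3): code 1001 → (4.000,3.259)–(3.000,3.407)
cell (4,2): code 0110 → (4.000,2.689)–(5.000,2.511)
cell (4,3): code 1001 → (5.000,3.476)–(4.000,3.259)
cell (5,2): code 0010 → (5.000,2.511)–(5.389,3.000)
cell (5,3): code 0001 → (5.389,3.000)–(5.000,3.476)
total: 14 segments, chained into 1 closed loop(s), length Σ = 10.884731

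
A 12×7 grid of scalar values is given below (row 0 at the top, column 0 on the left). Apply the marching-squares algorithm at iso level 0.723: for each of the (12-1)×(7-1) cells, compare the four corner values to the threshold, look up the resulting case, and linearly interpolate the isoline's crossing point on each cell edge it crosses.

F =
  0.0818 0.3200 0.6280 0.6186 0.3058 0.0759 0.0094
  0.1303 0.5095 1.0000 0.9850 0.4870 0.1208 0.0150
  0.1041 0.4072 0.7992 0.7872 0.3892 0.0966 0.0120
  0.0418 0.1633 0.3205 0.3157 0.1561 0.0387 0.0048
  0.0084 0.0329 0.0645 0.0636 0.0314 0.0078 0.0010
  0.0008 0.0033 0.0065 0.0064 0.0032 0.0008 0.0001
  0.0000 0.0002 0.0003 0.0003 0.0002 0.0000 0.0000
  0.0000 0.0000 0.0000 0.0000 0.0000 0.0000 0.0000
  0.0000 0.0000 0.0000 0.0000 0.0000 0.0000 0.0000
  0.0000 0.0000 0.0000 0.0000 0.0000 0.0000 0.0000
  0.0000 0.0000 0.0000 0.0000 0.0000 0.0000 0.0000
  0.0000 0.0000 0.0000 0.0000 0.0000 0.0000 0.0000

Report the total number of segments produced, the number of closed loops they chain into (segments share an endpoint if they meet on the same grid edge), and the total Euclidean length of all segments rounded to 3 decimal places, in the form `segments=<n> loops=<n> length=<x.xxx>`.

segments=8 loops=1 length=6.416

cell (0,1): code 0100 → (0.255,2.000)–(1.000,1.435)
cell (0,2): code 1100 → (0.285,3.000)–(0.255,2.000)
cell (0,3): code 1000 → (1.000,3.526)–(0.285,3.000)
cell (1,1): code 0110 → (1.000,1.435)–(2.000,1.806)
cell (1,3): code 1001 → (2.000,3.161)–(1.000,3.526)
cell (2,1): code 0010 → (2.000,1.806)–(2.159,2.000)
cell (2,2): code 0011 → (2.159,2.000)–(2.136,3.000)
cell (2,3): code 0001 → (2.136,3.000)–(2.000,3.161)
total: 8 segments, chained into 1 closed loop(s), length Σ = 6.416178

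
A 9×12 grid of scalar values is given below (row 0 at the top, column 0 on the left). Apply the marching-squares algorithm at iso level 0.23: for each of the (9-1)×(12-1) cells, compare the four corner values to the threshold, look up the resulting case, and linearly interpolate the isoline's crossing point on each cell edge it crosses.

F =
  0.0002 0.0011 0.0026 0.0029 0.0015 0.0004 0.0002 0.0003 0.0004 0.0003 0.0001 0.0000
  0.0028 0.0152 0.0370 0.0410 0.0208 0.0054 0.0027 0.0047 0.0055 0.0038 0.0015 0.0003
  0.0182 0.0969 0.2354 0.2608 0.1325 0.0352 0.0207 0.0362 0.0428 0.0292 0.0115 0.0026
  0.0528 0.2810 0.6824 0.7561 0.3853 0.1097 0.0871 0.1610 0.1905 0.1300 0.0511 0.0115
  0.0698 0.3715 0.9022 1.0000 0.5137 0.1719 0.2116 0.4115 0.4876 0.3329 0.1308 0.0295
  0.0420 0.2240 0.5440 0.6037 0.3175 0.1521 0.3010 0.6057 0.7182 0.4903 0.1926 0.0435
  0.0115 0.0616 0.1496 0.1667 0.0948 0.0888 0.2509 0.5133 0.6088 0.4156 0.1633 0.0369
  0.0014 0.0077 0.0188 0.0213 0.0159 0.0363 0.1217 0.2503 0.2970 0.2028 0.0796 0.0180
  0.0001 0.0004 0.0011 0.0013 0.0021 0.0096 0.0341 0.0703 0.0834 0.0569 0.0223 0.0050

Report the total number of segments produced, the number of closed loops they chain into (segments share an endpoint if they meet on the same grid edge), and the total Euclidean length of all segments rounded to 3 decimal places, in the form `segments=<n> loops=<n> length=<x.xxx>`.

cell (1,1): code 0100 → (1.973,2.000)–(2.000,1.961)
cell (1,2): code 1100 → (1.860,3.000)–(1.973,2.000)
cell (1,3): code 1000 → (2.000,3.240)–(1.860,3.000)
cell (2,0): code 0100 → (2.723,1.000)–(3.000,0.777)
cell (2,1): code 1110 → (2.000,1.961)–(2.723,1.000)
cell (2,3): code 1101 → (2.386,4.000)–(2.000,3.240)
cell (2,4): code 1000 → (3.000,4.563)–(2.386,4.000)
cell (3,0): code 0110 → (3.000,0.777)–(4.000,0.531)
cell (3,4): code 1001 → (4.000,4.830)–(3.000,4.563)
cell (3,6): code 0100 → (3.275,7.000)–(4.000,6.092)
cell (3,7): code 1100 → (3.133,8.000)–(3.275,7.000)
cell (3,8): code 1100 → (3.493,9.000)–(3.133,8.000)
cell (3,9): code 1000 → (4.000,9.509)–(3.493,9.000)
cell (4,0): code 0010 → (4.000,0.531)–(4.959,1.000)
cell (4,1): code 0111 → (4.959,1.000)–(5.000,1.019)
cell (4,4): code 1001 → (5.000,4.529)–(4.000,4.830)
cell (4,5): code 0100 → (4.206,6.000)–(5.000,5.523)
cell (4,6): code 1110 → (4.000,6.092)–(4.206,6.000)
cell (4,9): code 1001 → (5.000,9.874)–(4.000,9.509)
cell (5,1): code 0010 → (5.000,1.019)–(5.796,2.000)
cell (5,2): code 0011 → (5.796,2.000)–(5.855,3.000)
cell (5,3): code 0011 → (5.855,3.000)–(5.393,4.000)
cell (5,4): code 0001 → (5.393,4.000)–(5.000,4.529)
cell (5,5): code 0110 → (5.000,5.523)–(6.000,5.871)
cell (5,9): code 1001 → (6.000,9.736)–(5.000,9.874)
cell (6,5): code 0010 → (6.000,5.871)–(6.162,6.000)
cell (6,6): code 0111 → (6.162,6.000)–(7.000,6.842)
cell (6,8): code 1011 → (7.000,8.711)–(6.872,9.000)
cell (6,9): code 0001 → (6.872,9.000)–(6.000,9.736)
cell (7,6): code 0010 → (7.000,6.842)–(7.113,7.000)
cell (7,7): code 0011 → (7.113,7.000)–(7.314,8.000)
cell (7,8): code 0001 → (7.314,8.000)–(7.000,8.711)
total: 32 segments, chained into 2 closed loop(s), length Σ = 25.904827

segments=32 loops=2 length=25.905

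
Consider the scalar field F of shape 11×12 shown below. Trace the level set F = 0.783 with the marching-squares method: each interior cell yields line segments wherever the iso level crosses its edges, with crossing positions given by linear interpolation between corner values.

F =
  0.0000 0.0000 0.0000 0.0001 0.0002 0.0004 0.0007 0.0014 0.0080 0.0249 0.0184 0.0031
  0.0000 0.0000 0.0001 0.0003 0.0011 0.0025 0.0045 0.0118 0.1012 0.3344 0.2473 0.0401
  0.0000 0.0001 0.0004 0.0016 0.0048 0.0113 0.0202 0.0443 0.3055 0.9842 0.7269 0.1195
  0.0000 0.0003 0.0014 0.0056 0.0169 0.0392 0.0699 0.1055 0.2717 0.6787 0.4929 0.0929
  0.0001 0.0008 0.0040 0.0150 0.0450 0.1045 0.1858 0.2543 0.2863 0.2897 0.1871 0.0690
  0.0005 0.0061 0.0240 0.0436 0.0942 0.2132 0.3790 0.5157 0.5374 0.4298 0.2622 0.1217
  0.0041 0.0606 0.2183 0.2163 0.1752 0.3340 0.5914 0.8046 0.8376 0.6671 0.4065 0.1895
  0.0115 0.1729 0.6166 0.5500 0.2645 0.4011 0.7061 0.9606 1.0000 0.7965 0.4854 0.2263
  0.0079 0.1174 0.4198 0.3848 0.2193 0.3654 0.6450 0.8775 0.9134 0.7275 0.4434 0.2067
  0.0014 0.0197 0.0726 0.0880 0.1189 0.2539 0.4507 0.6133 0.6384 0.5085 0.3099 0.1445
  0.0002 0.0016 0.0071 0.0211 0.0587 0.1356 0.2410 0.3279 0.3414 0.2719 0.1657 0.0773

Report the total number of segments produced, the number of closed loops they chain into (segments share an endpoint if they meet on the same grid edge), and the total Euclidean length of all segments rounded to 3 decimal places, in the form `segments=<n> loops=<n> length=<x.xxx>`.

cell (1,8): code 0100 → (1.690,9.000)–(2.000,8.704)
cell (1,9): code 1000 → (2.000,9.782)–(1.690,9.000)
cell (2,8): code 0010 → (2.000,8.704)–(2.659,9.000)
cell (2,9): code 0001 → (2.659,9.000)–(2.000,9.782)
cell (5,6): code 0100 → (5.925,7.000)–(6.000,6.899)
cell (5,7): code 1100 → (5.818,8.000)–(5.925,7.000)
cell (5,8): code 1000 → (6.000,8.320)–(5.818,8.000)
cell (6,6): code 0110 → (6.000,6.899)–(7.000,6.302)
cell (6,8): code 1101 → (6.896,9.000)–(6.000,8.320)
cell (6,9): code 1000 → (7.000,9.043)–(6.896,9.000)
cell (7,6): code 0110 → (7.000,6.302)–(8.000,6.594)
cell (7,8): code 1011 → (8.000,8.701)–(7.196,9.000)
cell (7,9): code 0001 → (7.196,9.000)–(7.000,9.043)
cell (8,6): code 0010 → (8.000,6.594)–(8.358,7.000)
cell (8,7): code 0011 → (8.358,7.000)–(8.474,8.000)
cell (8,8): code 0001 → (8.474,8.000)–(8.000,8.701)
total: 16 segments, chained into 2 closed loop(s), length Σ = 11.410867

segments=16 loops=2 length=11.411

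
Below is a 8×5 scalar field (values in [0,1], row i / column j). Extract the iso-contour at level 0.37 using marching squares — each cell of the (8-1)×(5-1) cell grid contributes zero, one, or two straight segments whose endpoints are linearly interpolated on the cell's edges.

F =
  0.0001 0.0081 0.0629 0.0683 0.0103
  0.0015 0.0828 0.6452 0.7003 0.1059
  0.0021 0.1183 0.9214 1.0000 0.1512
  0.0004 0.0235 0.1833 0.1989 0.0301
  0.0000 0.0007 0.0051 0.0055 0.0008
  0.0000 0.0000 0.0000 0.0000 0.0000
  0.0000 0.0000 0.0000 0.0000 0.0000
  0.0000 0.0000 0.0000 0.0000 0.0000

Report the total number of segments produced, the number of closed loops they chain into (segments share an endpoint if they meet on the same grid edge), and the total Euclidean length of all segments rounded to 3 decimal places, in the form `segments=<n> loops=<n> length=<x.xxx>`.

segments=8 loops=1 length=7.578

cell (0,1): code 0100 → (0.527,2.000)–(1.000,1.511)
cell (0,2): code 1100 → (0.477,3.000)–(0.527,2.000)
cell (0,3): code 1000 → (1.000,3.556)–(0.477,3.000)
cell (1,1): code 0110 → (1.000,1.511)–(2.000,1.313)
cell (1,3): code 1001 → (2.000,3.742)–(1.000,3.556)
cell (2,1): code 0010 → (2.000,1.313)–(2.747,2.000)
cell (2,2): code 0011 → (2.747,2.000)–(2.786,3.000)
cell (2,3): code 0001 → (2.786,3.000)–(2.000,3.742)
total: 8 segments, chained into 1 closed loop(s), length Σ = 7.577687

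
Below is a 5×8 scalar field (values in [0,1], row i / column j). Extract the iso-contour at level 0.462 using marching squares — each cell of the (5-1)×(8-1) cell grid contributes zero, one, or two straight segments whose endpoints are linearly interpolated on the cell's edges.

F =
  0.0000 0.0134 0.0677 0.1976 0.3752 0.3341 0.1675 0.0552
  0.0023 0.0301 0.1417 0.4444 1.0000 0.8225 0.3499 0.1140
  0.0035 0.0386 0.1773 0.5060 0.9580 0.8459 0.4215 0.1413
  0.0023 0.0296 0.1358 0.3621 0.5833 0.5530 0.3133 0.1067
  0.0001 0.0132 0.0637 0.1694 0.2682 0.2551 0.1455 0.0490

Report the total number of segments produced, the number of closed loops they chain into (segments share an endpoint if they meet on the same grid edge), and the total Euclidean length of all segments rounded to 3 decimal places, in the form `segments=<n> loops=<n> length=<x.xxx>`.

segments=12 loops=1 length=9.841

cell (0,3): code 0100 → (0.139,4.000)–(1.000,3.032)
cell (0,4): code 1100 → (0.262,5.000)–(0.139,4.000)
cell (0,5): code 1000 → (1.000,5.763)–(0.262,5.000)
cell (1,2): code 0100 → (1.286,3.000)–(2.000,2.866)
cell (1,3): code 1110 → (1.000,3.032)–(1.286,3.000)
cell (1,5): code 1001 → (2.000,5.905)–(1.000,5.763)
cell (2,2): code 0010 → (2.000,2.866)–(2.306,3.000)
cell (2,3): code 0111 → (2.306,3.000)–(3.000,3.452)
cell (2,5): code 1001 → (3.000,5.380)–(2.000,5.905)
cell (3,3): code 0010 → (3.000,3.452)–(3.385,4.000)
cell (3,4): code 0011 → (3.385,4.000)–(3.305,5.000)
cell (3,5): code 0001 → (3.305,5.000)–(3.000,5.380)
total: 12 segments, chained into 1 closed loop(s), length Σ = 9.840805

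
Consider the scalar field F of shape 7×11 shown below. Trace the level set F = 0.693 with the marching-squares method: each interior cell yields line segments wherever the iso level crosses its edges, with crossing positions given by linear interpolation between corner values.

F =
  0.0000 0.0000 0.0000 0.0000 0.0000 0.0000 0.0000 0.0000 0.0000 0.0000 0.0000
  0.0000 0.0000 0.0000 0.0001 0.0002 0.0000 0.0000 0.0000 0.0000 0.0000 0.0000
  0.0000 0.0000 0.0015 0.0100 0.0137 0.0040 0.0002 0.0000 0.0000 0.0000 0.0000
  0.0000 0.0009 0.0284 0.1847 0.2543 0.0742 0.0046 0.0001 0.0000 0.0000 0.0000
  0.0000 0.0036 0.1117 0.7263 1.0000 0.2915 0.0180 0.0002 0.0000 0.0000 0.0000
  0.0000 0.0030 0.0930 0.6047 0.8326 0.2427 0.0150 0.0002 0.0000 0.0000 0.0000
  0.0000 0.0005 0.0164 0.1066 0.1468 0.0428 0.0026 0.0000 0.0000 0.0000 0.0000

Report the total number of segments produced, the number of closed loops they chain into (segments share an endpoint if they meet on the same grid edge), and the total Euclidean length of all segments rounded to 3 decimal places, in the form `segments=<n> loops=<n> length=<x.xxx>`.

segments=8 loops=1 length=4.818

cell (3,2): code 0100 → (3.939,3.000)–(4.000,2.946)
cell (3,3): code 1100 → (3.588,4.000)–(3.939,3.000)
cell (3,4): code 1000 → (4.000,4.433)–(3.588,4.000)
cell (4,2): code 0010 → (4.000,2.946)–(4.274,3.000)
cell (4,3): code 0111 → (4.274,3.000)–(5.000,3.387)
cell (4,4): code 1001 → (5.000,4.237)–(4.000,4.433)
cell (5,3): code 0010 → (5.000,3.387)–(5.204,4.000)
cell (5,4): code 0001 → (5.204,4.000)–(5.000,4.237)
total: 8 segments, chained into 1 closed loop(s), length Σ = 4.818206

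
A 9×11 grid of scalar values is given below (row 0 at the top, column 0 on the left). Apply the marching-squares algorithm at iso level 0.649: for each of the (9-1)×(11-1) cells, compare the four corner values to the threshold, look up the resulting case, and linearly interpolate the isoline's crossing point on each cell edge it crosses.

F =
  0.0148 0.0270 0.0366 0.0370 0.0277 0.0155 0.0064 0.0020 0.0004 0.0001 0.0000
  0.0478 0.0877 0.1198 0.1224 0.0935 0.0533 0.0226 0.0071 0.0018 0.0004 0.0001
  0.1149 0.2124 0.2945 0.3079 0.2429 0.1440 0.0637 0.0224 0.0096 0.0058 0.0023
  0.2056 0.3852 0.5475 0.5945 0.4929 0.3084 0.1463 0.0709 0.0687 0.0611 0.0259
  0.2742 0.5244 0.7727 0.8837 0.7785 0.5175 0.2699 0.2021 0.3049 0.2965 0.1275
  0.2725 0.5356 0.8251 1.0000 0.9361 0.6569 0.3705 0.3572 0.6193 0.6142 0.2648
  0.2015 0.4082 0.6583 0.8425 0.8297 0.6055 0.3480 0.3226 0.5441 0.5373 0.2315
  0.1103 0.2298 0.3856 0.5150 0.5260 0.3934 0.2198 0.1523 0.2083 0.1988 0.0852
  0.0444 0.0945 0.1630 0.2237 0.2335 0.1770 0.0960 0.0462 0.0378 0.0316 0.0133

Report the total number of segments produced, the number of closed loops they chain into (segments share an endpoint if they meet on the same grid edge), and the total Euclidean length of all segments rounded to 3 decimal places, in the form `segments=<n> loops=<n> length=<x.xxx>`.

cell (3,1): code 0100 → (3.451,2.000)–(4.000,1.502)
cell (3,2): code 1100 → (3.188,3.000)–(3.451,2.000)
cell (3,3): code 1100 → (3.547,4.000)–(3.188,3.000)
cell (3,4): code 1000 → (4.000,4.496)–(3.547,4.000)
cell (4,1): code 0110 → (4.000,1.502)–(5.000,1.392)
cell (4,4): code 1101 → (4.943,5.000)–(4.000,4.496)
cell (4,5): code 1000 → (5.000,5.028)–(4.943,5.000)
cell (5,1): code 0110 → (5.000,1.392)–(6.000,1.963)
cell (5,4): code 1011 → (6.000,4.806)–(5.154,5.000)
cell (5,5): code 0001 → (5.154,5.000)–(5.000,5.028)
cell (6,1): code 0010 → (6.000,1.963)–(6.034,2.000)
cell (6,2): code 0011 → (6.034,2.000)–(6.591,3.000)
cell (6,3): code 0011 → (6.591,3.000)–(6.595,4.000)
cell (6,4): code 0001 → (6.595,4.000)–(6.000,4.806)
total: 14 segments, chained into 1 closed loop(s), length Σ = 11.021040

segments=14 loops=1 length=11.021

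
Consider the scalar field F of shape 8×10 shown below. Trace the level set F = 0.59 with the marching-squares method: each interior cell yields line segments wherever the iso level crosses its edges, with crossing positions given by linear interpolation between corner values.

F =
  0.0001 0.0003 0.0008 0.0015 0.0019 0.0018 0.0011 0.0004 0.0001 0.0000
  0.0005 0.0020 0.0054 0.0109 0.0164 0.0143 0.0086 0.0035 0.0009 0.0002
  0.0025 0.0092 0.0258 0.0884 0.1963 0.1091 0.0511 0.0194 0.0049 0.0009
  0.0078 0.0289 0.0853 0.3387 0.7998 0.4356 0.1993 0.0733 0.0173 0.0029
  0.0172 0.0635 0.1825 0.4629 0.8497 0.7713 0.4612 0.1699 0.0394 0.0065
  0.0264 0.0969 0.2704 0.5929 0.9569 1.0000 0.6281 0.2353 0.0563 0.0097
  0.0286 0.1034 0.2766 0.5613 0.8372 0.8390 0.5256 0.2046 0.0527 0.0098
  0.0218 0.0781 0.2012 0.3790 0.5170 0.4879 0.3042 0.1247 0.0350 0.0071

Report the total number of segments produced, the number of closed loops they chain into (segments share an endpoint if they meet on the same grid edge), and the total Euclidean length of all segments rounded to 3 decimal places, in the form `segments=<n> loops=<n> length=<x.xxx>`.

segments=16 loops=1 length=11.171

cell (2,3): code 0100 → (2.652,4.000)–(3.000,3.545)
cell (2,4): code 1000 → (3.000,4.576)–(2.652,4.000)
cell (3,3): code 0110 → (3.000,3.545)–(4.000,3.329)
cell (3,4): code 1101 → (3.460,5.000)–(3.000,4.576)
cell (3,5): code 1000 → (4.000,5.585)–(3.460,5.000)
cell (4,2): code 0100 → (4.978,3.000)–(5.000,2.991)
cell (4,3): code 1110 → (4.000,3.329)–(4.978,3.000)
cell (4,5): code 1101 → (4.772,6.000)–(4.000,5.585)
cell (4,6): code 1000 → (5.000,6.097)–(4.772,6.000)
cell (5,2): code 0010 → (5.000,2.991)–(5.092,3.000)
cell (5,3): code 0111 → (5.092,3.000)–(6.000,3.104)
cell (5,5): code 1011 → (6.000,5.795)–(5.372,6.000)
cell (5,6): code 0001 → (5.372,6.000)–(5.000,6.097)
cell (6,3): code 0010 → (6.000,3.104)–(6.772,4.000)
cell (6,4): code 0011 → (6.772,4.000)–(6.709,5.000)
cell (6,5): code 0001 → (6.709,5.000)–(6.000,5.795)
total: 16 segments, chained into 1 closed loop(s), length Σ = 11.171166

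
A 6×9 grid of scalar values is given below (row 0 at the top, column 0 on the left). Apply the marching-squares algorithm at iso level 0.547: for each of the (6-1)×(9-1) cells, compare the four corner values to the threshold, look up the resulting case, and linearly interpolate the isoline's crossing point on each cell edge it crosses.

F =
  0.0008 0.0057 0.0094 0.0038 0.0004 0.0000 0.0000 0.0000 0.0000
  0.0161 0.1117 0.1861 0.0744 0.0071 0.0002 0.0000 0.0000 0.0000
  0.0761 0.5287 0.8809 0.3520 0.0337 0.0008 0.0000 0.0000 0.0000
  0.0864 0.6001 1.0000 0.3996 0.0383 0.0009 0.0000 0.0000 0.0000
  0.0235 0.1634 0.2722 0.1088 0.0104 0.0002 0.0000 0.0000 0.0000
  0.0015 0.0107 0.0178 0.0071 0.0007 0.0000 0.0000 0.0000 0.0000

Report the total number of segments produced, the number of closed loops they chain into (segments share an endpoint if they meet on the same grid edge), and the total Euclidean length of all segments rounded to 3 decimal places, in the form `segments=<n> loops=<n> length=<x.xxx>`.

segments=8 loops=1 length=6.132

cell (1,1): code 0100 → (1.519,2.000)–(2.000,1.052)
cell (1,2): code 1000 → (2.000,2.631)–(1.519,2.000)
cell (2,0): code 0100 → (2.256,1.000)–(3.000,0.897)
cell (2,1): code 1110 → (2.000,1.052)–(2.256,1.000)
cell (2,2): code 1001 → (3.000,2.754)–(2.000,2.631)
cell (3,0): code 0010 → (3.000,0.897)–(3.122,1.000)
cell (3,1): code 0011 → (3.122,1.000)–(3.622,2.000)
cell (3,2): code 0001 → (3.622,2.000)–(3.000,2.754)
total: 8 segments, chained into 1 closed loop(s), length Σ = 6.132317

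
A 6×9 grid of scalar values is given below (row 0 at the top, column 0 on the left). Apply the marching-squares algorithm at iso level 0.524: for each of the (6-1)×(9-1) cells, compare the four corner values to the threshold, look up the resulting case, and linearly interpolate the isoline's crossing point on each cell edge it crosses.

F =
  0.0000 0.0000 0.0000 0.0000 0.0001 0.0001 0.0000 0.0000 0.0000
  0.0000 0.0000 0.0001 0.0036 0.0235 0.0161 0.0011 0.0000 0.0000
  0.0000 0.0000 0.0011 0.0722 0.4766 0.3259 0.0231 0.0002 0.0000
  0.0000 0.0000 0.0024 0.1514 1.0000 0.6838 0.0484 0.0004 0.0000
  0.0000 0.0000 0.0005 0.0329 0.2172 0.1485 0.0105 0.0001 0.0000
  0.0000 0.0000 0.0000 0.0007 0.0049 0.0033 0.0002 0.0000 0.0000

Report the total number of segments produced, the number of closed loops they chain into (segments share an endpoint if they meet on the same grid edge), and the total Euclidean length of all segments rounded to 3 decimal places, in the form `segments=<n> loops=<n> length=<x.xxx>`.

segments=6 loops=1 length=4.947

cell (2,3): code 0100 → (2.091,4.000)–(3.000,3.439)
cell (2,4): code 1100 → (2.554,5.000)–(2.091,4.000)
cell (2,5): code 1000 → (3.000,5.251)–(2.554,5.000)
cell (3,3): code 0010 → (3.000,3.439)–(3.608,4.000)
cell (3,4): code 0011 → (3.608,4.000)–(3.299,5.000)
cell (3,5): code 0001 → (3.299,5.000)–(3.000,5.251)
total: 6 segments, chained into 1 closed loop(s), length Σ = 4.947356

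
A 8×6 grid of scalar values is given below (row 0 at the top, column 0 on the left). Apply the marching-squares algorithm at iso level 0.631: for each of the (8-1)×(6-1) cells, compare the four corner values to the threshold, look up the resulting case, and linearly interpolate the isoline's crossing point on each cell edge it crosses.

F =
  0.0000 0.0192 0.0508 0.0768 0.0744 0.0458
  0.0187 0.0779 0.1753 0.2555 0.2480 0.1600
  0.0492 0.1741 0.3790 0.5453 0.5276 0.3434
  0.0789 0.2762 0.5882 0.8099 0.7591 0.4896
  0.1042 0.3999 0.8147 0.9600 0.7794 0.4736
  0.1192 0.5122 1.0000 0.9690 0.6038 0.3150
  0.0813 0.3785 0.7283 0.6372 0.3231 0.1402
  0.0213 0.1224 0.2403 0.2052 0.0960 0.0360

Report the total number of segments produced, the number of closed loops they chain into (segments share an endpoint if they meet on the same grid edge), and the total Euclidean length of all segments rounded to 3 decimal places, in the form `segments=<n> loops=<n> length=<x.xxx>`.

segments=14 loops=1 length=11.020

cell (2,2): code 0100 → (2.324,3.000)–(3.000,2.193)
cell (2,3): code 1100 → (2.447,4.000)–(2.324,3.000)
cell (2,4): code 1000 → (3.000,4.475)–(2.447,4.000)
cell (3,1): code 0100 → (3.189,2.000)–(4.000,1.557)
cell (3,2): code 1110 → (3.000,2.193)–(3.189,2.000)
cell (3,4): code 1001 → (4.000,4.485)–(3.000,4.475)
cell (4,1): code 0110 → (4.000,1.557)–(5.000,1.244)
cell (4,3): code 1011 → (5.000,3.926)–(4.845,4.000)
cell (4,4): code 0001 → (4.845,4.000)–(4.000,4.485)
cell (5,1): code 0110 → (5.000,1.244)–(6.000,1.722)
cell (5,3): code 1001 → (6.000,3.020)–(5.000,3.926)
cell (6,1): code 0010 → (6.000,1.722)–(6.199,2.000)
cell (6,2): code 0011 → (6.199,2.000)–(6.014,3.000)
cell (6,3): code 0001 → (6.014,3.000)–(6.000,3.020)
total: 14 segments, chained into 1 closed loop(s), length Σ = 11.019767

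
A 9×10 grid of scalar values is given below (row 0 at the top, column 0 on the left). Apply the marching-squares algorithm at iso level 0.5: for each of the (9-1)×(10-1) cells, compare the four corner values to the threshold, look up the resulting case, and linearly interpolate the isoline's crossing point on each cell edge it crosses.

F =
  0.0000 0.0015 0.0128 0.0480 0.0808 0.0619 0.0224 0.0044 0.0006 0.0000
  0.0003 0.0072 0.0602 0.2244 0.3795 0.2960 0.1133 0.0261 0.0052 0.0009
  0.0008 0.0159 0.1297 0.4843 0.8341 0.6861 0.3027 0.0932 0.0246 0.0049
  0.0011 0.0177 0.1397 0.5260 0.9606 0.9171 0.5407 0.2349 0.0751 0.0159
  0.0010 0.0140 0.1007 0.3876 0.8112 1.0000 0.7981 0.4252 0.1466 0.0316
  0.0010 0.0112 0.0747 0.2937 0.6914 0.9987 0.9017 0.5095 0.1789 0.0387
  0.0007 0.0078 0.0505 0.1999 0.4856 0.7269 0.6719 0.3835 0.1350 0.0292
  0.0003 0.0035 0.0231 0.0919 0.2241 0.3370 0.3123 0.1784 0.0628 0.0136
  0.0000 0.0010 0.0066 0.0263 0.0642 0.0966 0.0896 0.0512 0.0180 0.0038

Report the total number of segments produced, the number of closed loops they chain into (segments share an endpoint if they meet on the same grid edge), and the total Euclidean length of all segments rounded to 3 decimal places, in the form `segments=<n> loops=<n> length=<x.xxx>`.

segments=20 loops=1 length=14.534

cell (1,3): code 0100 → (1.265,4.000)–(2.000,3.045)
cell (1,4): code 1100 → (1.523,5.000)–(1.265,4.000)
cell (1,5): code 1000 → (2.000,5.485)–(1.523,5.000)
cell (2,2): code 0100 → (2.376,3.000)–(3.000,2.933)
cell (2,3): code 1110 → (2.000,3.045)–(2.376,3.000)
cell (2,5): code 1101 → (2.829,6.000)–(2.000,5.485)
cell (2,6): code 1000 → (3.000,6.133)–(2.829,6.000)
cell (3,2): code 0010 → (3.000,2.933)–(3.188,3.000)
cell (3,3): code 0111 → (3.188,3.000)–(4.000,3.265)
cell (3,6): code 1001 → (4.000,6.799)–(3.000,6.133)
cell (4,3): code 0110 → (4.000,3.265)–(5.000,3.519)
cell (4,6): code 1101 → (4.887,7.000)–(4.000,6.799)
cell (4,7): code 1000 → (5.000,7.029)–(4.887,7.000)
cell (5,3): code 0010 → (5.000,3.519)–(5.930,4.000)
cell (5,4): code 0111 → (5.930,4.000)–(6.000,4.060)
cell (5,6): code 1011 → (6.000,6.596)–(5.075,7.000)
cell (5,7): code 0001 → (5.075,7.000)–(5.000,7.029)
cell (6,4): code 0010 → (6.000,4.060)–(6.582,5.000)
cell (6,5): code 0011 → (6.582,5.000)–(6.478,6.000)
cell (6,6): code 0001 → (6.478,6.000)–(6.000,6.596)
total: 20 segments, chained into 1 closed loop(s), length Σ = 14.534446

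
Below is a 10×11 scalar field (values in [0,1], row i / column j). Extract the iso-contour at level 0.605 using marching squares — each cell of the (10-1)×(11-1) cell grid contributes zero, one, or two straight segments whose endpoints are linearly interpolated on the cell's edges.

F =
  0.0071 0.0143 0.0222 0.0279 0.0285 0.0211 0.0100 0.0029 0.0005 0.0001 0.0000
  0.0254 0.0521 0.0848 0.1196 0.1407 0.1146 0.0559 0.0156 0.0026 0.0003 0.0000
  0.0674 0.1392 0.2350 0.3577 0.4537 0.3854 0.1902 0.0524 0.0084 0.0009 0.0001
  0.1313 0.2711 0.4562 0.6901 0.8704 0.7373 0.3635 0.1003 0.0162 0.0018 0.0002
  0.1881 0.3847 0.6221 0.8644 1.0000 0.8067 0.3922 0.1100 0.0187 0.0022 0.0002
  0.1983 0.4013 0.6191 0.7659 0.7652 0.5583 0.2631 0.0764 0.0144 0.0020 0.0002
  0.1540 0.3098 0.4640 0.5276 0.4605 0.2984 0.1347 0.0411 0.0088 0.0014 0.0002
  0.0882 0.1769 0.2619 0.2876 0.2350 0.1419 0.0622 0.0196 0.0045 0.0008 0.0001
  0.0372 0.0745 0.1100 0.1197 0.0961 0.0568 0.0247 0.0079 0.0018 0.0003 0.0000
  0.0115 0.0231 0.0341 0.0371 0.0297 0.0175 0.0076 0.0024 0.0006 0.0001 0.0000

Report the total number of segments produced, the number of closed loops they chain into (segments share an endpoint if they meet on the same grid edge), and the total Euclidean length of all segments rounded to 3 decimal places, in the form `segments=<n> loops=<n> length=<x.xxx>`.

cell (2,2): code 0100 → (2.744,3.000)–(3.000,2.636)
cell (2,3): code 1100 → (2.363,4.000)–(2.744,3.000)
cell (2,4): code 1100 → (2.624,5.000)–(2.363,4.000)
cell (2,5): code 1000 → (3.000,5.354)–(2.624,5.000)
cell (3,1): code 0100 → (3.897,2.000)–(4.000,1.928)
cell (3,2): code 1110 → (3.000,2.636)–(3.897,2.000)
cell (3,5): code 1001 → (4.000,5.487)–(3.000,5.354)
cell (4,1): code 0110 → (4.000,1.928)–(5.000,1.935)
cell (4,4): code 1011 → (5.000,4.774)–(4.812,5.000)
cell (4,5): code 0001 → (4.812,5.000)–(4.000,5.487)
cell (5,1): code 0010 → (5.000,1.935)–(5.091,2.000)
cell (5,2): code 0011 → (5.091,2.000)–(5.675,3.000)
cell (5,3): code 0011 → (5.675,3.000)–(5.526,4.000)
cell (5,4): code 0001 → (5.526,4.000)–(5.000,4.774)
total: 14 segments, chained into 1 closed loop(s), length Σ = 10.756174

segments=14 loops=1 length=10.756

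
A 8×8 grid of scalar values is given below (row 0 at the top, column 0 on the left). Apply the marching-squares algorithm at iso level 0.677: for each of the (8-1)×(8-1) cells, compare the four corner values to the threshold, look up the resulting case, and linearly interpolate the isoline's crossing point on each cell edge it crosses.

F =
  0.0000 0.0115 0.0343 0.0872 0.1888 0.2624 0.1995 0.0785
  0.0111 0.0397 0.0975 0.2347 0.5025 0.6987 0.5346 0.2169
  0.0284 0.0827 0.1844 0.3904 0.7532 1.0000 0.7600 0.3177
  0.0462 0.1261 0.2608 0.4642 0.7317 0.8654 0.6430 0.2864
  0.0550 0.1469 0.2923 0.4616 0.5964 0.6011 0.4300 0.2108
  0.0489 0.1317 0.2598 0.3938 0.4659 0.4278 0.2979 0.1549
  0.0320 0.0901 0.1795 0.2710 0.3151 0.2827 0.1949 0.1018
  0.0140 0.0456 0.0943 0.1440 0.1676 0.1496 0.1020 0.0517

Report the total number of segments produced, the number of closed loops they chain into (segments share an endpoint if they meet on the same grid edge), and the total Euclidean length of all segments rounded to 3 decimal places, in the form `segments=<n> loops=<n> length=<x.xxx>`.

segments=12 loops=1 length=7.917

cell (0,4): code 0100 → (0.950,5.000)–(1.000,4.889)
cell (0,5): code 1000 → (1.000,5.132)–(0.950,5.000)
cell (1,3): code 0100 → (1.696,4.000)–(2.000,3.790)
cell (1,4): code 1110 → (1.000,4.889)–(1.696,4.000)
cell (1,5): code 1101 → (1.632,6.000)–(1.000,5.132)
cell (1,6): code 1000 → (2.000,6.188)–(1.632,6.000)
cell (2,3): code 0110 → (2.000,3.790)–(3.000,3.796)
cell (2,5): code 1011 → (3.000,5.847)–(2.709,6.000)
cell (2,6): code 0001 → (2.709,6.000)–(2.000,6.188)
cell (3,3): code 0010 → (3.000,3.796)–(3.404,4.000)
cell (3,4): code 0011 → (3.404,4.000)–(3.713,5.000)
cell (3,5): code 0001 → (3.713,5.000)–(3.000,5.847)
total: 12 segments, chained into 1 closed loop(s), length Σ = 7.916948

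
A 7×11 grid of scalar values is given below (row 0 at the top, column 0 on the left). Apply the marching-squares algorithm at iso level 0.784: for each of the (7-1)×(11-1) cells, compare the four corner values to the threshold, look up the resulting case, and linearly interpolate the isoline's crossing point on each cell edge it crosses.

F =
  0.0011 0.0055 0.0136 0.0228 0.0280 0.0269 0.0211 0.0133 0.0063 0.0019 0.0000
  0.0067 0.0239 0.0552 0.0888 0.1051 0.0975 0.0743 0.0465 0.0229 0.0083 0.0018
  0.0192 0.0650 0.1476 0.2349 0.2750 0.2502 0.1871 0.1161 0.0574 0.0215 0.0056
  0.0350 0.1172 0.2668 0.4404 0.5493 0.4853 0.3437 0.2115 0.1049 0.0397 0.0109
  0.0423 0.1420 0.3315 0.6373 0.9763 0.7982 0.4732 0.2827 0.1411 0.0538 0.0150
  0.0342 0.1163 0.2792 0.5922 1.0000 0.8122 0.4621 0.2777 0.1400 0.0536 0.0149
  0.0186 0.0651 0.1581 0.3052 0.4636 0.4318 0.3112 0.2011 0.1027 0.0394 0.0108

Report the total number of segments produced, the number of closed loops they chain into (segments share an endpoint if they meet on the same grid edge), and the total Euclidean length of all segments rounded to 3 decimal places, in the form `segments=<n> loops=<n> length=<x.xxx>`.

cell (3,3): code 0100 → (3.550,4.000)–(4.000,3.433)
cell (3,4): code 1100 → (3.955,5.000)–(3.550,4.000)
cell (3,5): code 1000 → (4.000,5.044)–(3.955,5.000)
cell (4,3): code 0110 → (4.000,3.433)–(5.000,3.470)
cell (4,5): code 1001 → (5.000,5.081)–(4.000,5.044)
cell (5,3): code 0010 → (5.000,3.470)–(5.403,4.000)
cell (5,4): code 0011 → (5.403,4.000)–(5.074,5.000)
cell (5,5): code 0001 → (5.074,5.000)–(5.000,5.081)
total: 8 segments, chained into 1 closed loop(s), length Σ = 5.694982

segments=8 loops=1 length=5.695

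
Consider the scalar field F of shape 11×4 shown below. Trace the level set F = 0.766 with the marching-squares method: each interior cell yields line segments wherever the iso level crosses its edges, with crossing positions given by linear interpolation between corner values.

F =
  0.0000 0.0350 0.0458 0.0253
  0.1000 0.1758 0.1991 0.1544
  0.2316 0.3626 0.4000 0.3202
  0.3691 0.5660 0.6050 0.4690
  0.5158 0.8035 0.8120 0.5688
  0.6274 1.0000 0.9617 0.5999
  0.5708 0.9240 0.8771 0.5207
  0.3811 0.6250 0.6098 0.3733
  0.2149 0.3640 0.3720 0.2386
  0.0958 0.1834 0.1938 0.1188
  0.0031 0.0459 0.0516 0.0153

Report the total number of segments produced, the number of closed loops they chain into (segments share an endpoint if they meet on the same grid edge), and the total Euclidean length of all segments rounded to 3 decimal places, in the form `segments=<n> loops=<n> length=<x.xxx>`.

cell (3,0): code 0100 → (3.842,1.000)–(4.000,0.870)
cell (3,1): code 1100 → (3.778,2.000)–(3.842,1.000)
cell (3,2): code 1000 → (4.000,2.189)–(3.778,2.000)
cell (4,0): code 0110 → (4.000,0.870)–(5.000,0.372)
cell (4,2): code 1001 → (5.000,2.541)–(4.000,2.189)
cell (5,0): code 0110 → (5.000,0.372)–(6.000,0.553)
cell (5,2): code 1001 → (6.000,2.312)–(5.000,2.541)
cell (6,0): code 0010 → (6.000,0.553)–(6.528,1.000)
cell (6,1): code 0011 → (6.528,1.000)–(6.416,2.000)
cell (6,2): code 0001 → (6.416,2.000)–(6.000,2.312)
total: 10 segments, chained into 1 closed loop(s), length Σ = 7.936046

segments=10 loops=1 length=7.936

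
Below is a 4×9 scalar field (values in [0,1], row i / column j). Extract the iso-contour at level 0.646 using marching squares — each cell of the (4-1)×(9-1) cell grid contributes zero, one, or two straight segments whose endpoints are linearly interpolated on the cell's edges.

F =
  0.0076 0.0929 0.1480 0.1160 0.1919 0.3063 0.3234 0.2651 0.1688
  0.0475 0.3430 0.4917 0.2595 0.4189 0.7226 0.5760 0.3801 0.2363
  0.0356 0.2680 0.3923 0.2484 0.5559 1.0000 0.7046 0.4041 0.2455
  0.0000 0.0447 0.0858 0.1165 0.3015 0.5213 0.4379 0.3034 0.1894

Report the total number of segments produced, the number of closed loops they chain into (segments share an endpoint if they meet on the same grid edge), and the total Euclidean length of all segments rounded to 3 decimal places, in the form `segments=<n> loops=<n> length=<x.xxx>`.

segments=8 loops=1 length=5.733

cell (0,4): code 0100 → (0.816,5.000)–(1.000,4.748)
cell (0,5): code 1000 → (1.000,5.523)–(0.816,5.000)
cell (1,4): code 0110 → (1.000,4.748)–(2.000,4.203)
cell (1,5): code 1101 → (1.544,6.000)–(1.000,5.523)
cell (1,6): code 1000 → (2.000,6.195)–(1.544,6.000)
cell (2,4): code 0010 → (2.000,4.203)–(2.740,5.000)
cell (2,5): code 0011 → (2.740,5.000)–(2.220,6.000)
cell (2,6): code 0001 → (2.220,6.000)–(2.000,6.195)
total: 8 segments, chained into 1 closed loop(s), length Σ = 5.732830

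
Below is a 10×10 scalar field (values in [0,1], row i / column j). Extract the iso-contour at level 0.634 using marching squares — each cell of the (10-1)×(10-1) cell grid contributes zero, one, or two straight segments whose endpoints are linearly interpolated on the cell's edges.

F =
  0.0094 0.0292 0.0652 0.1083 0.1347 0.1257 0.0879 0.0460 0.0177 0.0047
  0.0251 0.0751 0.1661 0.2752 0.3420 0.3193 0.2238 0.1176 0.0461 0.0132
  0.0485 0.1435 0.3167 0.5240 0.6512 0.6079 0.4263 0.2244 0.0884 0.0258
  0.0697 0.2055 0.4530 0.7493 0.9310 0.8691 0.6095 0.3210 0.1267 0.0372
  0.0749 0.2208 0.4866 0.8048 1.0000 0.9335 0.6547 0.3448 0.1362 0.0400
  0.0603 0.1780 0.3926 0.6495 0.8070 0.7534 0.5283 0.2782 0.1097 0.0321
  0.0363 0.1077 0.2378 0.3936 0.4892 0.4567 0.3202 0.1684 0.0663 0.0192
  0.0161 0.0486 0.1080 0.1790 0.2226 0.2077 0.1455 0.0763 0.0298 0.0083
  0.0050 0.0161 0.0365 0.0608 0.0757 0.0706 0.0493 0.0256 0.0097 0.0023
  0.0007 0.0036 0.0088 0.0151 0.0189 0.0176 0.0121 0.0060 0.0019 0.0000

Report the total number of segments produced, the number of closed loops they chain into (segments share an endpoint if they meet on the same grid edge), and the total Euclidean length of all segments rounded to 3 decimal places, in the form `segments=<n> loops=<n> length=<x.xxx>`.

cell (1,3): code 0100 → (1.944,4.000)–(2.000,3.865)
cell (1,4): code 1000 → (2.000,4.397)–(1.944,4.000)
cell (2,2): code 0100 → (2.488,3.000)–(3.000,2.611)
cell (2,3): code 1110 → (2.000,3.865)–(2.488,3.000)
cell (2,4): code 1101 → (2.100,5.000)–(2.000,4.397)
cell (2,5): code 1000 → (3.000,5.906)–(2.100,5.000)
cell (3,2): code 0110 → (3.000,2.611)–(4.000,2.463)
cell (3,5): code 1101 → (3.542,6.000)–(3.000,5.906)
cell (3,6): code 1000 → (4.000,6.067)–(3.542,6.000)
cell (4,2): code 0110 → (4.000,2.463)–(5.000,2.940)
cell (4,5): code 1011 → (5.000,5.530)–(4.164,6.000)
cell (4,6): code 0001 → (4.164,6.000)–(4.000,6.067)
cell (5,2): code 0010 → (5.000,2.940)–(5.061,3.000)
cell (5,3): code 0011 → (5.061,3.000)–(5.544,4.000)
cell (5,4): code 0011 → (5.544,4.000)–(5.402,5.000)
cell (5,5): code 0001 → (5.402,5.000)–(5.000,5.530)
total: 16 segments, chained into 1 closed loop(s), length Σ = 11.210799

segments=16 loops=1 length=11.211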